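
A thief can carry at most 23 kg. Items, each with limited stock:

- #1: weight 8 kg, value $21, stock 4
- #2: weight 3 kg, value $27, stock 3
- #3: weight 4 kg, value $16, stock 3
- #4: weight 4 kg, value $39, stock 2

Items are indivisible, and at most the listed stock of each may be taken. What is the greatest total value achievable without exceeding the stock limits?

$175

Best selections within weight 23 and stock limits:
- 3×#2 + 1×#3 + 2×#4: weight 21, value 175
- 2×#2 + 2×#3 + 2×#4: weight 22, value 164
- 3×#2 + 2×#4: weight 17, value 159
- 1×#1 + 2×#2 + 2×#4: weight 22, value 153
Best: $175.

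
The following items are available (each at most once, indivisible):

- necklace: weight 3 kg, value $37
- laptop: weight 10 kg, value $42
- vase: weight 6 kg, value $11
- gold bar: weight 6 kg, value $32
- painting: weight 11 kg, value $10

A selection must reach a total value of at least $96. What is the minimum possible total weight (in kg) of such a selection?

19

Subsets with value ≥ 96, sorted by total weight:
- necklace+laptop+gold bar: weight 19, value 111
- necklace+laptop+vase+gold bar: weight 25, value 122
- necklace+laptop+gold bar+painting: weight 30, value 121
- necklace+laptop+vase+painting: weight 30, value 100
Minimum weight: 19 kg.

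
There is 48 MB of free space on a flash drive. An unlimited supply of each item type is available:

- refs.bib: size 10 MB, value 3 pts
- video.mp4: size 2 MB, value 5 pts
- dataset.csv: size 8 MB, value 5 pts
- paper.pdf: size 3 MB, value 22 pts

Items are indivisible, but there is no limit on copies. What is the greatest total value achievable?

Best value-per-unit is paper.pdf at 22/3, and filling with it alone uses size 16×3=48. No mix of the others beats 16×22 = 352.

352 pts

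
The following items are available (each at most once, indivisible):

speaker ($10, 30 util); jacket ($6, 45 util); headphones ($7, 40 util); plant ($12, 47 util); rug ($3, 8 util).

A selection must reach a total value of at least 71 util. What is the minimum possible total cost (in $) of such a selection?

13

Subsets with value ≥ 71, sorted by total cost:
- jacket+headphones: cost 13, value 85
- jacket+headphones+rug: cost 16, value 93
- speaker+jacket: cost 16, value 75
Minimum cost: 13 $.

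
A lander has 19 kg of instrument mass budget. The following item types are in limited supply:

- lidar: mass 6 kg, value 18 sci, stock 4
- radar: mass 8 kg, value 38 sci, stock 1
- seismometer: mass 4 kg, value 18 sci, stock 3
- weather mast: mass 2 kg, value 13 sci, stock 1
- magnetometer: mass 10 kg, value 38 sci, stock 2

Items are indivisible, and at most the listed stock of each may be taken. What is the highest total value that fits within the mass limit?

87 sci

Top feasible selections:
- 1×radar + 2×seismometer + 1×weather mast: mass 18, value 87
- 1×radar + 1×magnetometer: mass 18, value 76
Best: 87 sci.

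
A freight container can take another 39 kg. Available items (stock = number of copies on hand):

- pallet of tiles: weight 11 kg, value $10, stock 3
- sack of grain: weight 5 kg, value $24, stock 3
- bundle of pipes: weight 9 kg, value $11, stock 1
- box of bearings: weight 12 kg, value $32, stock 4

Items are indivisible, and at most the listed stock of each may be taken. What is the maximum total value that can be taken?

$136

Best selections within weight 39 and stock limits:
- 3×sack of grain + 2×box of bearings: weight 39, value 136
- 3×sack of grain + 1×bundle of pipes + 1×box of bearings: weight 36, value 115
- 1×pallet of tiles + 3×sack of grain + 1×box of bearings: weight 38, value 114
- 2×sack of grain + 2×box of bearings: weight 34, value 112
Best: $136.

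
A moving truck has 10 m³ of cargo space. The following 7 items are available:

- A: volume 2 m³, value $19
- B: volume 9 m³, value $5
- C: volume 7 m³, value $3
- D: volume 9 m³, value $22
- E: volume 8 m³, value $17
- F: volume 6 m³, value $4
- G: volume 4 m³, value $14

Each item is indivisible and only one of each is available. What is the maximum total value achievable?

$36

Check high-value combinations within 10 m³:
- A+E: volume 2+8=10, value 19+17=36
- A+G: volume 2+4=6, value 19+14=33
- A+F: volume 2+6=8, value 19+4=23
- A+C: volume 2+7=9, value 19+3=22
- D: volume 9, value 22
Best: $36.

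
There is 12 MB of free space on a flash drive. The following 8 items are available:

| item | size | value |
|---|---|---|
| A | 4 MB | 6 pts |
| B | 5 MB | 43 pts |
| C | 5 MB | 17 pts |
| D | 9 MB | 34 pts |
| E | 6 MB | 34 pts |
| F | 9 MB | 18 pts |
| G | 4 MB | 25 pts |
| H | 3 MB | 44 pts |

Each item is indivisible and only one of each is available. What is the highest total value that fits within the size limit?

112 pts

Check high-value combinations within 12 MB:
- B+G+H: size 5+4+3=12, value 43+25+44=112
- A+B+H: size 4+5+3=12, value 6+43+44=93
- B+H: size 5+3=8, value 43+44=87
- C+G+H: size 5+4+3=12, value 17+25+44=86
Best: 112 pts.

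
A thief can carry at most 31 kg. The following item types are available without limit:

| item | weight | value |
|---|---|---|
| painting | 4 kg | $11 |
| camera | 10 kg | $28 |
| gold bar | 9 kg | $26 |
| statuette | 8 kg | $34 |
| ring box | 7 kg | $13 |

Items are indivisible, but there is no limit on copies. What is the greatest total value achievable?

Best value-per-unit is statuette at 34/8; filling with it alone gives 3×34 = 102.
Optimal mix: 3×statuette + 1×ring box → weight 31, value 115.

$115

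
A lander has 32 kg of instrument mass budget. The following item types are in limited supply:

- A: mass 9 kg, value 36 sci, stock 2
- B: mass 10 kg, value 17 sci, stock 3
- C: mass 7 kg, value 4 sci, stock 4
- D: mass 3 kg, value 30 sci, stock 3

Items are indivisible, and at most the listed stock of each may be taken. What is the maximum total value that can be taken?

162 sci

Top feasible selections:
- 2×A + 3×D: mass 27, value 162
- 1×A + 1×B + 3×D: mass 28, value 143
- 2×A + 1×C + 2×D: mass 31, value 136
- 1×A + 2×C + 3×D: mass 32, value 134
Best: 162 sci.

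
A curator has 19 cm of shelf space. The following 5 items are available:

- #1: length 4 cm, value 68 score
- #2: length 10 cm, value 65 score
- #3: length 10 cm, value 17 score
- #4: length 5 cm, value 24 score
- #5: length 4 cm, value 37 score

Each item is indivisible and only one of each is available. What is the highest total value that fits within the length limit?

Check high-value combinations within 19 cm:
- #1+#2+#5: length 4+10+4=18, value 68+65+37=170
- #1+#2+#4: length 4+10+5=19, value 68+65+24=157
- #1+#2: length 4+10=14, value 68+65=133
Best: 170 score.

170 score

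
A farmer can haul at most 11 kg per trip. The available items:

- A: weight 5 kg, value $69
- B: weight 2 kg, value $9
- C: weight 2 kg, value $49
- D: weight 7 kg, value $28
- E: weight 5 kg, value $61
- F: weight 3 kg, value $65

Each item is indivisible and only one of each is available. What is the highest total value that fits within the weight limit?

Check high-value combinations within 11 kg:
- A+C+F: weight 5+2+3=10, value 69+49+65=183
- C+E+F: weight 2+5+3=10, value 49+61+65=175
- A+B+F: weight 5+2+3=10, value 69+9+65=143
Best: $183.

$183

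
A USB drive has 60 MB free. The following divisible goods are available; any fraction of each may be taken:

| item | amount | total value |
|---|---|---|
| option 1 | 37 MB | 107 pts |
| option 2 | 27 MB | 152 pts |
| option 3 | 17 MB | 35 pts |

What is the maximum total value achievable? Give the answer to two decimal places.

247.43

Take in order of value per unit:
- option 2 (152/27 per unit): all 27 → value 152, running total 152.00
- option 1 (107/37 per unit): 33 of 37 → value 33×107/37 = 95.4324, running total 247.43
Total 247.43.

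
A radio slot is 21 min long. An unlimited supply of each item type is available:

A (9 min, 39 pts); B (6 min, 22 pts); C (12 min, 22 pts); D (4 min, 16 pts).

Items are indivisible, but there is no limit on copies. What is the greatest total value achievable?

Best value-per-unit is A at 39/9; filling with it alone gives 2×39 = 78.
Optimal mix: 1×A + 3×D → duration 21, value 87.

87 pts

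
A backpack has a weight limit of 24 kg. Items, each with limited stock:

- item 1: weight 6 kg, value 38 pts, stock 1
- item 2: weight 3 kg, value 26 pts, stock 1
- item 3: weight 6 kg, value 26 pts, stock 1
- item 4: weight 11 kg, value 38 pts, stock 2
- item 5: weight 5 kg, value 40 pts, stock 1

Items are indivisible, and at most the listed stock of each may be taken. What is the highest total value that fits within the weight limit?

Best selections within weight 24 and stock limits:
- 1×item 1 + 1×item 2 + 1×item 3 + 1×item 5: weight 20, value 130
- 1×item 1 + 1×item 4 + 1×item 5: weight 22, value 116
- 1×item 1 + 1×item 2 + 1×item 5: weight 14, value 104
- 1×item 1 + 1×item 3 + 1×item 5: weight 17, value 104
Best: 130 pts.

130 pts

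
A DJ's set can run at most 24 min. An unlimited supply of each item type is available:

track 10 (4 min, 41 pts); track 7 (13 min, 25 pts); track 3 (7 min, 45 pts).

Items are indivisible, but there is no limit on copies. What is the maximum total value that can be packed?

Best value-per-unit is track 10 at 41/4, and filling with it alone uses duration 6×4=24. No mix of the others beats 6×41 = 246.

246 pts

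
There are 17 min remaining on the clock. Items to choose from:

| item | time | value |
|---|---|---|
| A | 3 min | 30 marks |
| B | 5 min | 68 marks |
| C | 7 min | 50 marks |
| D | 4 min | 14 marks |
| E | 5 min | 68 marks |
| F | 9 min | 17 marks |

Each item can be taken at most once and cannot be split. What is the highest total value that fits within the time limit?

Check high-value combinations within 17 min:
- B+C+E: time 5+7+5=17, value 68+50+68=186
- A+B+D+E: time 3+5+4+5=17, value 30+68+14+68=180
- A+B+E: time 3+5+5=13, value 30+68+68=166
- B+D+E: time 5+4+5=14, value 68+14+68=150
Best: 186 marks.

186 marks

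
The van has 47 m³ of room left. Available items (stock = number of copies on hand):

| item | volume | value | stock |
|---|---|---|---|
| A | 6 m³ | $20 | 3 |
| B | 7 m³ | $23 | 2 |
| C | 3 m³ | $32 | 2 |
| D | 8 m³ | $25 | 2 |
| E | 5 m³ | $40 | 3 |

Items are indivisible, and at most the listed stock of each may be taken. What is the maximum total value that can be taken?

Best selections within volume 47 and stock limits:
- 2×A + 2×B + 2×C + 3×E: volume 47, value 270
- 3×A + 2×C + 1×D + 3×E: volume 47, value 269
Best: $270.

$270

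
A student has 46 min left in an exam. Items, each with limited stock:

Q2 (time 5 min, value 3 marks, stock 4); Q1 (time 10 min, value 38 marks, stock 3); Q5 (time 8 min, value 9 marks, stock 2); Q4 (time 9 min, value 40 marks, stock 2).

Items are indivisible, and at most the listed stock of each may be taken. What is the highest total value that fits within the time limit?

165 marks

Top feasible selections:
- 2×Q1 + 1×Q5 + 2×Q4: time 46, value 165
- 1×Q2 + 2×Q1 + 2×Q4: time 43, value 159
Best: 165 marks.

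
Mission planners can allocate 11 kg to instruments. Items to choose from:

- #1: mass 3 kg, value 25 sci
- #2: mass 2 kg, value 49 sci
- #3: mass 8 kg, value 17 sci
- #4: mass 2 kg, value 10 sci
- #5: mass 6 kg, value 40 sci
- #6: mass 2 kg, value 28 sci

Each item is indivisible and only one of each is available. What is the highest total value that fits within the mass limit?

117 sci

Check high-value combinations within 11 kg:
- #2+#5+#6: mass 2+6+2=10, value 49+40+28=117
- #1+#2+#5: mass 3+2+6=11, value 25+49+40=114
- #1+#2+#4+#6: mass 3+2+2+2=9, value 25+49+10+28=112
- #1+#2+#6: mass 3+2+2=7, value 25+49+28=102
Best: 117 sci.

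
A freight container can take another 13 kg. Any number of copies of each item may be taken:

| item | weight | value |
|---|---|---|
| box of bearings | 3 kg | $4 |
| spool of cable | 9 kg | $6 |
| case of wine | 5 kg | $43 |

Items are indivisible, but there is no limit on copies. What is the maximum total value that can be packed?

$90

Best value-per-unit is case of wine at 43/5; filling with it alone gives 2×43 = 86.
Optimal mix: 1×box of bearings + 2×case of wine → weight 13, value 90.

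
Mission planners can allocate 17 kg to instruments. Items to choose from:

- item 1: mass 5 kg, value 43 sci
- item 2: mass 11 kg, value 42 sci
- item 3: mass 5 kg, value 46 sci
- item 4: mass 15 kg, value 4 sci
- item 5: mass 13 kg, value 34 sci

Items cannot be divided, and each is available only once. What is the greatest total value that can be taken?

89 sci

This is a 0/1 knapsack; check combinations near the capacity.
- item 1+item 3: mass 5+5=10, value 43+46=89
- item 2+item 3: mass 11+5=16, value 42+46=88
- item 1+item 2: mass 5+11=16, value 43+42=85
- item 3: mass 5, value 46
- item 1: mass 5, value 43
Best: 89 sci.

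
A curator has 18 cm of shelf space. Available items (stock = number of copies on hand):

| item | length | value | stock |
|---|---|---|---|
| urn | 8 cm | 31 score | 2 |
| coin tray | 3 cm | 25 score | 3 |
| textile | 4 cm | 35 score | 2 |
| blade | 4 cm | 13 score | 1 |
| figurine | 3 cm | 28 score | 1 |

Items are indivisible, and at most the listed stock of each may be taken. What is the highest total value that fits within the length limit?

Top feasible selections:
- 2×coin tray + 2×textile + 1×figurine: length 17, value 148
- 3×coin tray + 2×textile: length 17, value 145
- 3×coin tray + 1×textile + 1×figurine: length 16, value 138
- 1×coin tray + 2×textile + 1×blade + 1×figurine: length 18, value 136
Best: 148 score.

148 score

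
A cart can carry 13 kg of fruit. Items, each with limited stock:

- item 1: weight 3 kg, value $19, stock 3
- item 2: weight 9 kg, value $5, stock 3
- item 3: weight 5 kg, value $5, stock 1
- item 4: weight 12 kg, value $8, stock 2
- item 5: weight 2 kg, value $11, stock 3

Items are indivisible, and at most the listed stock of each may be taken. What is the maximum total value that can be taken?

Best selections within weight 13 and stock limits:
- 3×item 1 + 2×item 5: weight 13, value 79
- 2×item 1 + 3×item 5: weight 12, value 71
Best: $79.

$79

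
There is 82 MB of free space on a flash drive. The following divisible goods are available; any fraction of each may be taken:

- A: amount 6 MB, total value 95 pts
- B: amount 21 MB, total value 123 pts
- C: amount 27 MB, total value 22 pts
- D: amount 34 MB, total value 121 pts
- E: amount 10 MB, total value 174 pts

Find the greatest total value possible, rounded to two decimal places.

521.96

Take in order of value per unit:
- E (174/10 per unit): all 10 → value 174, running total 174.00
- A (95/6 per unit): all 6 → value 95, running total 269.00
- B (123/21 per unit): all 21 → value 123, running total 392.00
- D (121/34 per unit): all 34 → value 121, running total 513.00
- C (22/27 per unit): 11 of 27 → value 11×22/27 = 8.9630, running total 521.96
Total 521.96.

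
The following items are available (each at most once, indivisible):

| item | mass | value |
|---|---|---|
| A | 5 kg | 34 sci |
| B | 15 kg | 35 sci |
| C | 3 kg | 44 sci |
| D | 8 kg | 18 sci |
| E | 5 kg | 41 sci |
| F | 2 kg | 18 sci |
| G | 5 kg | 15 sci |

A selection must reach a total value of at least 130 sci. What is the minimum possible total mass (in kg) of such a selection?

Subsets with value ≥ 130, sorted by total mass:
- A+C+E+F: mass 15, value 137
- A+C+E+G: mass 18, value 134
Minimum mass: 15 kg.

15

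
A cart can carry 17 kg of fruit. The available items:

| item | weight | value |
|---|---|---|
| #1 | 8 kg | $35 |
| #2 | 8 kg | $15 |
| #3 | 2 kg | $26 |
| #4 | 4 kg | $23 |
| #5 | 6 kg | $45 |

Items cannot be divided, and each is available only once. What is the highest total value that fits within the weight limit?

Check high-value combinations within 17 kg:
- #1+#3+#5: weight 8+2+6=16, value 35+26+45=106
- #3+#4+#5: weight 2+4+6=12, value 26+23+45=94
- #2+#3+#5: weight 8+2+6=16, value 15+26+45=86
Best: $106.

$106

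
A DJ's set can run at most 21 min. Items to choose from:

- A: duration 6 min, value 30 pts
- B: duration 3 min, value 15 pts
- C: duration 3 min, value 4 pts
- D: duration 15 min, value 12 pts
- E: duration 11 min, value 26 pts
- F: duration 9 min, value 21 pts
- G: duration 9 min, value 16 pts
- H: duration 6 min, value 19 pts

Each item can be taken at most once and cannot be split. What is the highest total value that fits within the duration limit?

Check high-value combinations within 21 min:
- A+B+E: duration 6+3+11=20, value 30+15+26=71
- A+B+C+F: duration 6+3+3+9=21, value 30+15+4+21=70
- A+F+H: duration 6+9+6=21, value 30+21+19=70
- A+B+C+H: duration 6+3+3+6=18, value 30+15+4+19=68
- A+B+F: duration 6+3+9=18, value 30+15+21=66
Best: 71 pts.

71 pts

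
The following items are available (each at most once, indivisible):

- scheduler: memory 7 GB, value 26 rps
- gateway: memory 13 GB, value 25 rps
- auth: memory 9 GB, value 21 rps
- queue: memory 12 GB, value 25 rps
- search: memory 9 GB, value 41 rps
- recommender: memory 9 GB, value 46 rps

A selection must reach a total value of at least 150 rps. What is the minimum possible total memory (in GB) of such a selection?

46

Subsets with value ≥ 150, sorted by total memory:
- scheduler+auth+queue+search+recommender: memory 46, value 159
- scheduler+gateway+auth+search+recommender: memory 47, value 159
Minimum memory: 46 GB.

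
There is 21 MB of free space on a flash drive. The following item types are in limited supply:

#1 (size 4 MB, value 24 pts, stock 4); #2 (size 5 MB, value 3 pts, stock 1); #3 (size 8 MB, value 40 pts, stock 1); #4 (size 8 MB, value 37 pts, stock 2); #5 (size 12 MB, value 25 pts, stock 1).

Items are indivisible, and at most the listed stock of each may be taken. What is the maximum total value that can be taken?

112 pts

Top feasible selections:
- 3×#1 + 1×#3: size 20, value 112
- 3×#1 + 1×#4: size 20, value 109
Best: 112 pts.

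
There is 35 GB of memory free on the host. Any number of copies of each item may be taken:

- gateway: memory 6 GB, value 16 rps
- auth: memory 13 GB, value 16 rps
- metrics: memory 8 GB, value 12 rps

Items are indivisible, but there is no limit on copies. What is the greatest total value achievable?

80 rps

Best value-per-unit is gateway at 16/6, and filling with it alone uses memory 5×6=30. No mix of the others beats 5×16 = 80.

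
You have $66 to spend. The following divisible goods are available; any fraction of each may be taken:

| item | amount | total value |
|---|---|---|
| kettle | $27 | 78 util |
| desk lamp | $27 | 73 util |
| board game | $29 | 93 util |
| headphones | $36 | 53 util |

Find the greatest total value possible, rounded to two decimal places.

198.04

Take in order of value per unit:
- board game (93/29 per unit): all 29 → value 93, running total 93.00
- kettle (78/27 per unit): all 27 → value 78, running total 171.00
- desk lamp (73/27 per unit): 10 of 27 → value 10×73/27 = 27.0370, running total 198.04
Total 198.04.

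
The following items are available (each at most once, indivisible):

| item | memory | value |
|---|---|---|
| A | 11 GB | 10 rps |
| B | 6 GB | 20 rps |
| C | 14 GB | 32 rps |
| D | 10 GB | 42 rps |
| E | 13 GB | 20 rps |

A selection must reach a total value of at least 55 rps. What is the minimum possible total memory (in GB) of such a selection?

16

Subsets with value ≥ 55, sorted by total memory:
- B+D: memory 16, value 62
- D+E: memory 23, value 62
- C+D: memory 24, value 74
- A+B+D: memory 27, value 72
Minimum memory: 16 GB.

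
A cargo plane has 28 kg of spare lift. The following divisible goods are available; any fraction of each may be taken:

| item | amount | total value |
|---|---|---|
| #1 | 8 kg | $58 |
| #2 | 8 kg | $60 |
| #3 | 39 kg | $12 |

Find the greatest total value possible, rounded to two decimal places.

121.69

Take in order of value per unit:
- #2 (60/8 per unit): all 8 → value 60, running total 60.00
- #1 (58/8 per unit): all 8 → value 58, running total 118.00
- #3 (12/39 per unit): 12 of 39 → value 12×12/39 = 3.6923, running total 121.69
Total 121.69.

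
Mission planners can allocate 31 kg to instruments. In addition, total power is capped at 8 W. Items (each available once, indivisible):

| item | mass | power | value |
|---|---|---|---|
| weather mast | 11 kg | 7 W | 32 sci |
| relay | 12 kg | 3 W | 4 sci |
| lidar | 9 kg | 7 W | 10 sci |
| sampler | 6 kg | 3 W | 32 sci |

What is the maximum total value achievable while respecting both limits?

Feasible sets respecting both limits:
- relay+sampler: mass 18, power 6, value 36
- weather mast: mass 11, power 7, value 32
- sampler: mass 6, power 3, value 32
Best: 36 sci.

36 sci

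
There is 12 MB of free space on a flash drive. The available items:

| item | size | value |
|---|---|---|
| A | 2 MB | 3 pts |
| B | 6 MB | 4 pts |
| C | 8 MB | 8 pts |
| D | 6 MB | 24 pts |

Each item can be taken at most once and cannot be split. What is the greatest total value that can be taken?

28 pts

Check high-value combinations within 12 MB:
- B+D: size 6+6=12, value 4+24=28
- A+D: size 2+6=8, value 3+24=27
- D: size 6, value 24
Best: 28 pts.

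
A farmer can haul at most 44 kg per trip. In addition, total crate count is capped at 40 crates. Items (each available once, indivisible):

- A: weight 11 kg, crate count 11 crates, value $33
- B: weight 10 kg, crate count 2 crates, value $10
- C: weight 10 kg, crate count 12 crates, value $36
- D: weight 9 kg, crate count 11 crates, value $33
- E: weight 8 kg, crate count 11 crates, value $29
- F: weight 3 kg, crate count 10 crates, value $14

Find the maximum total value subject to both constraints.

Feasible sets respecting both limits:
- A+B+C+D: weight 40, crate count 36, value 112
- A+B+C+E: weight 39, crate count 36, value 108
- B+C+D+E: weight 37, crate count 36, value 108
Best: $112.

$112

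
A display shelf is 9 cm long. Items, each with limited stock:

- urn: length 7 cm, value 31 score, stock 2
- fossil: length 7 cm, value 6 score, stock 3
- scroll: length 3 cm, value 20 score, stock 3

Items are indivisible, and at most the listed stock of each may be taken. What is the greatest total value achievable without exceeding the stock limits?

60 score

Top feasible selections:
- 3×scroll: length 9, value 60
- 2×scroll: length 6, value 40
- 1×urn: length 7, value 31
- 1×scroll: length 3, value 20
Best: 60 score.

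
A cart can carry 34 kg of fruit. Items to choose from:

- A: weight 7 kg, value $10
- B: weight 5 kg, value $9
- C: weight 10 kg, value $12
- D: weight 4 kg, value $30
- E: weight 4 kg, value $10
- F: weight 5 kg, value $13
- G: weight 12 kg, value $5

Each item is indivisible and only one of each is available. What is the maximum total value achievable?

$75

Check high-value combinations within 34 kg:
- A+C+D+E+F: weight 7+10+4+4+5=30, value 10+12+30+10+13=75
- B+C+D+E+F: weight 5+10+4+4+5=28, value 9+12+30+10+13=74
- A+B+C+D+F: weight 7+5+10+4+5=31, value 10+9+12+30+13=74
- A+B+D+E+F: weight 7+5+4+4+5=25, value 10+9+30+10+13=72
- A+B+C+D+E: weight 7+5+10+4+4=30, value 10+9+12+30+10=71
Best: $75.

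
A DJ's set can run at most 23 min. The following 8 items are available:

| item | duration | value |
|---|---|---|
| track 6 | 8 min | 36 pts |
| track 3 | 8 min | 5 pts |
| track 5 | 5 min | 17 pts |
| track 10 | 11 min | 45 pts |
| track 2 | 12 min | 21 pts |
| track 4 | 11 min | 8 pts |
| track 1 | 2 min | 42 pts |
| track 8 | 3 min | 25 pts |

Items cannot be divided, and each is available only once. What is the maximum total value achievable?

129 pts

Check high-value combinations within 23 min:
- track 5+track 10+track 1+track 8: duration 5+11+2+3=21, value 17+45+42+25=129
- track 6+track 10+track 1: duration 8+11+2=21, value 36+45+42=123
- track 6+track 5+track 1+track 8: duration 8+5+2+3=18, value 36+17+42+25=120
Best: 129 pts.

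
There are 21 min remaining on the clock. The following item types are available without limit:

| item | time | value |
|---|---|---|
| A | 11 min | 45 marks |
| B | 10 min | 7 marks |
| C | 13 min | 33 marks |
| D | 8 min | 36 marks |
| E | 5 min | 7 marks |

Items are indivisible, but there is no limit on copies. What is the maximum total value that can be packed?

Best value-per-unit is D at 36/8; filling with it alone gives 2×36 = 72.
Optimal mix: 1×A + 1×D → time 19, value 81.

81 marks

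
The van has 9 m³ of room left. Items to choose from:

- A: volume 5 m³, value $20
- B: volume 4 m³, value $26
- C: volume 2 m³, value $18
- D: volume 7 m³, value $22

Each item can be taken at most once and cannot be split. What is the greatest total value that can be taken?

Check high-value combinations within 9 m³:
- A+B: volume 5+4=9, value 20+26=46
- B+C: volume 4+2=6, value 26+18=44
- C+D: volume 2+7=9, value 18+22=40
- A+C: volume 5+2=7, value 20+18=38
- B: volume 4, value 26
Best: $46.

$46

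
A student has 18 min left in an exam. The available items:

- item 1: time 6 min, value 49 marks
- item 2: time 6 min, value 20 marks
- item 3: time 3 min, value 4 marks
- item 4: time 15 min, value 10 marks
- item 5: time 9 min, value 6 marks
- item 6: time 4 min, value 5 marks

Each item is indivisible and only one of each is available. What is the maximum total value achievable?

Check high-value combinations within 18 min:
- item 1+item 2+item 6: time 6+6+4=16, value 49+20+5=74
- item 1+item 2+item 3: time 6+6+3=15, value 49+20+4=73
- item 1+item 2: time 6+6=12, value 49+20=69
Best: 74 marks.

74 marks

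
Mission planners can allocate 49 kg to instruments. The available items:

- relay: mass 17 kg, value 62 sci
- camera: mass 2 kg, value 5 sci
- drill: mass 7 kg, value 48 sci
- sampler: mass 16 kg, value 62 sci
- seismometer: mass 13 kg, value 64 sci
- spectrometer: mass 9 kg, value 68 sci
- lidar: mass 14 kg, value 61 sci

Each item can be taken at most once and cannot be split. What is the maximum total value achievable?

247 sci

This is a 0/1 knapsack; check combinations near the capacity.
- camera+drill+sampler+seismometer+spectrometer: mass 2+7+16+13+9=47, value 5+48+62+64+68=247
- relay+camera+drill+seismometer+spectrometer: mass 17+2+7+13+9=48, value 62+5+48+64+68=247
- camera+drill+seismometer+spectrometer+lidar: mass 2+7+13+9+14=45, value 5+48+64+68+61=246
- camera+drill+sampler+spectrometer+lidar: mass 2+7+16+9+14=48, value 5+48+62+68+61=244
- relay+camera+drill+spectrometer+lidar: mass 17+2+7+9+14=49, value 62+5+48+68+61=244
Best: 247 sci.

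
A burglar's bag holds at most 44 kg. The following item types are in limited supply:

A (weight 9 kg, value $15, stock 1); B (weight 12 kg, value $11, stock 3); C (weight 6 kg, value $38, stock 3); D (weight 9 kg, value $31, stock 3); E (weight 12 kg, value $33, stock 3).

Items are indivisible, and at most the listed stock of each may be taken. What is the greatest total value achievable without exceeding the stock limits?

$180

Best selections within weight 44 and stock limits:
- 3×C + 2×E: weight 42, value 180
- 3×C + 1×D + 1×E: weight 39, value 178
- 3×C + 2×D: weight 36, value 176
Best: $180.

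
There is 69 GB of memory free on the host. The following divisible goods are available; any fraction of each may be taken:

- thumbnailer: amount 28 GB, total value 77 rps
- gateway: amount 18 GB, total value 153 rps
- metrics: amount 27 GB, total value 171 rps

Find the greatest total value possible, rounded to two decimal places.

Take in order of value per unit:
- gateway (153/18 per unit): all 18 → value 153, running total 153.00
- metrics (171/27 per unit): all 27 → value 171, running total 324.00
- thumbnailer (77/28 per unit): 24 of 28 → value 24×77/28 = 66.0000, running total 390.00
Total 390.00.

390.00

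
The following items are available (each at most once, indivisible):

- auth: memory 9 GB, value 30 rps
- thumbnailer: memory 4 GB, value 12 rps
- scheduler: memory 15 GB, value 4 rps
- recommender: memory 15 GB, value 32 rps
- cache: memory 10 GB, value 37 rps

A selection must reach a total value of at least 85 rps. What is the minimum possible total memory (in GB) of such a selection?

Subsets with value ≥ 85, sorted by total memory:
- auth+recommender+cache: memory 34, value 99
- auth+thumbnailer+recommender+cache: memory 38, value 111
Minimum memory: 34 GB.

34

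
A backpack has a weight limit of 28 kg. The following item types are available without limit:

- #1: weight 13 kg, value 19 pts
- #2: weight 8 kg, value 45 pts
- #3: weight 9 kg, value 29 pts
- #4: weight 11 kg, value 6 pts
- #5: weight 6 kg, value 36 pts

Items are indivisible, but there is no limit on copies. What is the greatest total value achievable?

Best value-per-unit is #5 at 36/6; filling with it alone gives 4×36 = 144.
Optimal mix: 2×#2 + 2×#5 → weight 28, value 162.

162 pts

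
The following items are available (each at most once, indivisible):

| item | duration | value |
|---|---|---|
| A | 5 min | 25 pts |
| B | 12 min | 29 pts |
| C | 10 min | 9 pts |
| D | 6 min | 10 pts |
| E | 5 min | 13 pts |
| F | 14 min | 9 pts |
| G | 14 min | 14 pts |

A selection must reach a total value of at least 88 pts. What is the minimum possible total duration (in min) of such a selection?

42

Subsets with value ≥ 88, sorted by total duration:
- A+B+D+E+G: duration 42, value 91
- A+B+C+E+G: duration 46, value 90
- A+B+E+F+G: duration 50, value 90
Minimum duration: 42 min.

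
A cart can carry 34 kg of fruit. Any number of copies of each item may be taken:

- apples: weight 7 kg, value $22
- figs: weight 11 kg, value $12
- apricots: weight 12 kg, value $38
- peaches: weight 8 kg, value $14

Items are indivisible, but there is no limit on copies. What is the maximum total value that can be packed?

Best value-per-unit is apricots at 38/12; filling with it alone gives 2×38 = 76.
Optimal mix: 3×apples + 1×apricots → weight 33, value 104.

$104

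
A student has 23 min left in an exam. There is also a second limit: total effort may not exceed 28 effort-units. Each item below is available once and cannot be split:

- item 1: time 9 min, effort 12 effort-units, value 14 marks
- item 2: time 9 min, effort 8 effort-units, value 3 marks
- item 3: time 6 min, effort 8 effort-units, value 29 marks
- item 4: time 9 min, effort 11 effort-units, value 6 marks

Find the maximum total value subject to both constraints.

Feasible sets respecting both limits:
- item 1+item 3: time 15, effort 20, value 43
- item 3+item 4: time 15, effort 19, value 35
- item 2+item 3: time 15, effort 16, value 32
- item 3: time 6, effort 8, value 29
Best: 43 marks.

43 marks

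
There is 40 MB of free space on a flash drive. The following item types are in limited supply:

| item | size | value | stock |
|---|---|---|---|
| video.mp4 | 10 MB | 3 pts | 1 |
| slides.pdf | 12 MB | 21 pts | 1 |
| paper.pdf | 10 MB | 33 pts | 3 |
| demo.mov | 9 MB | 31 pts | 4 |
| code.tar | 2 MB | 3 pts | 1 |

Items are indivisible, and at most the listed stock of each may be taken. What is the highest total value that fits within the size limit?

131 pts

Best selections within size 40 and stock limits:
- 2×paper.pdf + 2×demo.mov + 1×code.tar: size 40, value 131
- 3×paper.pdf + 1×demo.mov: size 39, value 130
- 1×paper.pdf + 3×demo.mov + 1×code.tar: size 39, value 129
- 2×paper.pdf + 2×demo.mov: size 38, value 128
Best: 131 pts.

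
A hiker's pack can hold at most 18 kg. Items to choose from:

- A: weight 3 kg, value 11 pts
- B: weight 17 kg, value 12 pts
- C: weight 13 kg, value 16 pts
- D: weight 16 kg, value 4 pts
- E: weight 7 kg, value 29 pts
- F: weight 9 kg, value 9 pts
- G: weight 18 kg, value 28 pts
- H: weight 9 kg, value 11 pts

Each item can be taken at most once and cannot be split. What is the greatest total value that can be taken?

40 pts

Check high-value combinations within 18 kg:
- A+E: weight 3+7=10, value 11+29=40
- E+H: weight 7+9=16, value 29+11=40
- E+F: weight 7+9=16, value 29+9=38
Best: 40 pts.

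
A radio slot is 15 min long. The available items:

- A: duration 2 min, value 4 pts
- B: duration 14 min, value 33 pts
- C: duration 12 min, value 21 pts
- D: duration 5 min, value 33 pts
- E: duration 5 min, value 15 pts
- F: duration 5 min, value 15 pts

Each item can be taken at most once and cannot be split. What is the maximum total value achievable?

63 pts

Check high-value combinations within 15 min:
- D+E+F: duration 5+5+5=15, value 33+15+15=63
- A+D+E: duration 2+5+5=12, value 4+33+15=52
- A+D+F: duration 2+5+5=12, value 4+33+15=52
Best: 63 pts.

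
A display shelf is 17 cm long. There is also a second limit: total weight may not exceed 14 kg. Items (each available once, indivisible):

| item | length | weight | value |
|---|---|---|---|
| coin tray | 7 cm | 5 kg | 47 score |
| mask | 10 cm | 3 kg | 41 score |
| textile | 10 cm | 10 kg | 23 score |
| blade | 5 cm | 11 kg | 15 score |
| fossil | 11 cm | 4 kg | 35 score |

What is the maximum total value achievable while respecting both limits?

Feasible sets respecting both limits:
- coin tray+mask: length 17, weight 8, value 88
- mask+blade: length 15, weight 14, value 56
- coin tray: length 7, weight 5, value 47
- mask: length 10, weight 3, value 41
Best: 88 score.

88 score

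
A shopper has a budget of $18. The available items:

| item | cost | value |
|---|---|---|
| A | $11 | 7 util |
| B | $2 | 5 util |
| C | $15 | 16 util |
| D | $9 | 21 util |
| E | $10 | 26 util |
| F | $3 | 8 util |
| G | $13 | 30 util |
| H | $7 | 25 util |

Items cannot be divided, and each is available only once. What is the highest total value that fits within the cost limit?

51 util

Check high-value combinations within $18:
- E+H: cost 10+7=17, value 26+25=51
- B+D+H: cost 2+9+7=18, value 5+21+25=51
- D+H: cost 9+7=16, value 21+25=46
- B+F+G: cost 2+3+13=18, value 5+8+30=43
Best: 51 util.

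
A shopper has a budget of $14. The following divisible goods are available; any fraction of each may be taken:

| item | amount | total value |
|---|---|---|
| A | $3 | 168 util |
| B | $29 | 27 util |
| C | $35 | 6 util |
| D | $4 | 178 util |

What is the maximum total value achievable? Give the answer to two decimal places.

352.52

Take in order of value per unit:
- A (168/3 per unit): all 3 → value 168, running total 168.00
- D (178/4 per unit): all 4 → value 178, running total 346.00
- B (27/29 per unit): 7 of 29 → value 7×27/29 = 6.5172, running total 352.52
Total 352.52.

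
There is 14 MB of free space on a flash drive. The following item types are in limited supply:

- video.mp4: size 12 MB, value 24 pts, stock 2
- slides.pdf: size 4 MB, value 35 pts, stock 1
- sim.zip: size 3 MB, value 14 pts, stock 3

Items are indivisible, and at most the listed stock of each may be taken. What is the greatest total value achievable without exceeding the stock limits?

Top feasible selections:
- 1×slides.pdf + 3×sim.zip: size 13, value 77
- 1×slides.pdf + 2×sim.zip: size 10, value 63
- 1×slides.pdf + 1×sim.zip: size 7, value 49
- 3×sim.zip: size 9, value 42
Best: 77 pts.

77 pts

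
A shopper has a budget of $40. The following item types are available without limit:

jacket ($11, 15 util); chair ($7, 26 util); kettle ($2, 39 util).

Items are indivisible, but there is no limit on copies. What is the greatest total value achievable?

Best value-per-unit is kettle at 39/2, and filling with it alone uses cost 20×2=40. No mix of the others beats 20×39 = 780.

780 util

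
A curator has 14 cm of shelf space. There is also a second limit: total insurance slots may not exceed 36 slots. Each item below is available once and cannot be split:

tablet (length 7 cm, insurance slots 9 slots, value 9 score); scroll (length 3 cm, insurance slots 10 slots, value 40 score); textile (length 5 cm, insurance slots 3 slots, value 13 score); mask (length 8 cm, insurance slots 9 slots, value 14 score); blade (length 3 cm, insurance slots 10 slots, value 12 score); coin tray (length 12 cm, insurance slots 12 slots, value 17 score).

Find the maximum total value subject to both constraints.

66 score

Feasible sets respecting both limits:
- scroll+mask+blade: length 14, insurance slots 29, value 66
- scroll+textile+blade: length 11, insurance slots 23, value 65
- tablet+scroll+blade: length 13, insurance slots 29, value 61
Best: 66 score.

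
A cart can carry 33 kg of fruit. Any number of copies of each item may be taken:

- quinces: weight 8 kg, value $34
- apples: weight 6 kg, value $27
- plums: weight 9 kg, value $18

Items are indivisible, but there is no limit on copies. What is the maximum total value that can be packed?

$142

Best value-per-unit is apples at 27/6; filling with it alone gives 5×27 = 135.
Optimal mix: 1×quinces + 4×apples → weight 32, value 142.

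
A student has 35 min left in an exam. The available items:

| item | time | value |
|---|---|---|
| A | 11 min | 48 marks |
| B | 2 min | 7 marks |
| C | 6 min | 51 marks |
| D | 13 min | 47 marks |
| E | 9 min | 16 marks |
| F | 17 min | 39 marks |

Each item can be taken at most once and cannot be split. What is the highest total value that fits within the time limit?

Check high-value combinations within 35 min:
- A+B+C+D: time 11+2+6+13=32, value 48+7+51+47=153
- A+C+D: time 11+6+13=30, value 48+51+47=146
- A+C+F: time 11+6+17=34, value 48+51+39=138
Best: 153 marks.

153 marks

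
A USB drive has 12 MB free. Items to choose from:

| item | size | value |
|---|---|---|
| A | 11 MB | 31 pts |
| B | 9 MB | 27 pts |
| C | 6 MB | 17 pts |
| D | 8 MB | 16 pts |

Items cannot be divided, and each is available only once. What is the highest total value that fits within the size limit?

31 pts

Check high-value combinations within 12 MB:
- A: size 11, value 31
- B: size 9, value 27
- C: size 6, value 17
- D: size 8, value 16
Best: 31 pts.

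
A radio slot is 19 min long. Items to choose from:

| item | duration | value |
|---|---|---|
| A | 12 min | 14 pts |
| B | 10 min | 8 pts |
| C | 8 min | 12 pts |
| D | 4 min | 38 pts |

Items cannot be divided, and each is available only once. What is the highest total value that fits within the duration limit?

52 pts

This is a 0/1 knapsack; check combinations near the capacity.
- A+D: duration 12+4=16, value 14+38=52
- C+D: duration 8+4=12, value 12+38=50
- B+D: duration 10+4=14, value 8+38=46
- D: duration 4, value 38
- B+C: duration 10+8=18, value 8+12=20
Best: 52 pts.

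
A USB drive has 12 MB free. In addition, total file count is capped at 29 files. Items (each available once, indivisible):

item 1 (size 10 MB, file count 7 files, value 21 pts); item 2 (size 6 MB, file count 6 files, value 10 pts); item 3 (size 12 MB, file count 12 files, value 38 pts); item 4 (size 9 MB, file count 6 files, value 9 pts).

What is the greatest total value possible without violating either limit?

38 pts

Feasible sets respecting both limits:
- item 3: size 12, file count 12, value 38
- item 1: size 10, file count 7, value 21
- item 2: size 6, file count 6, value 10
Best: 38 pts.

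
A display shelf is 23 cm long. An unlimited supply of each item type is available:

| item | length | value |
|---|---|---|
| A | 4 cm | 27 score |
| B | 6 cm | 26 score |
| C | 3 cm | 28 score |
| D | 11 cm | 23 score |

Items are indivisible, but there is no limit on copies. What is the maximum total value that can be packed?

196 score

Best value-per-unit is C at 28/3, and filling with it alone uses length 7×3=21. No mix of the others beats 7×28 = 196.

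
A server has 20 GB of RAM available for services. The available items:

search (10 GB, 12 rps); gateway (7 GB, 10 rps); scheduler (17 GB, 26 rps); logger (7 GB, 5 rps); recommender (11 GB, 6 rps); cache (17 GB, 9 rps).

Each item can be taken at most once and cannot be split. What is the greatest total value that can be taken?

26 rps

Check high-value combinations within 20 GB:
- scheduler: memory 17, value 26
- search+gateway: memory 10+7=17, value 12+10=22
- search+logger: memory 10+7=17, value 12+5=17
Best: 26 rps.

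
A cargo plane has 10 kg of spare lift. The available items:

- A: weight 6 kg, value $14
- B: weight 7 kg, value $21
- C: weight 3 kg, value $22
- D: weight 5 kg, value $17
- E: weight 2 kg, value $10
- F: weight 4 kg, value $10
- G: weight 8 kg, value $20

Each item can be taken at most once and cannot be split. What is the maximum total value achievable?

This is a 0/1 knapsack; check combinations near the capacity.
- C+D+E: weight 3+5+2=10, value 22+17+10=49
- B+C: weight 7+3=10, value 21+22=43
- C+E+F: weight 3+2+4=9, value 22+10+10=42
- C+D: weight 3+5=8, value 22+17=39
Best: $49.

$49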